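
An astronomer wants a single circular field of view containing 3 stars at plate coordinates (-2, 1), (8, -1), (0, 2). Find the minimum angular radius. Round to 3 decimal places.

Call the three points A, B, C in the order given.
Side lengths²: AB² = 104, AC² = 5, BC² = 73.
Since AB² = 104 ≥ 73 + 5 = 78, the angle opposite AB is not acute, so the smallest enclosing circle has AB as diameter.
Centre = midpoint of AB = (3, 0), r² = 104/4 = 26.
r = √26 ≈ 5.099.

5.099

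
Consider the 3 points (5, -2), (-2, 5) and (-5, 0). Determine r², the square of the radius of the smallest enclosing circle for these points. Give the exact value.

27.625

Call the three points A, B, C in the order given.
Side lengths²: AB² = 98, AC² = 104, BC² = 34.
Since AC² = 104 < 98 + 34 = 132, the triangle is acute, so the smallest enclosing circle is the circumcircle.
Circumcentre = (0.25, 0.25), r² = 27.625.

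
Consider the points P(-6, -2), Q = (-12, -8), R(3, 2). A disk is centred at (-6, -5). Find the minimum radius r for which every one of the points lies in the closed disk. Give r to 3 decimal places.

The required radius is the distance from (-6, -5) to the farthest point.
Squared distances: 9, 45, 130.
Maximum is 130, attained at R.
r = √130 ≈ 11.402.

11.402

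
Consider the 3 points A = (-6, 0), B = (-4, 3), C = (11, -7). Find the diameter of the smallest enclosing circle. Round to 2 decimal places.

Side lengths²: AB² = 13, AC² = 338, BC² = 325.
Since AC² = 338 ≥ 325 + 13 = 338, the angle opposite AC is not acute, so the smallest enclosing circle has AC as diameter.
Centre = midpoint of AC = (2.5, -3.5), r² = 338/4 = 84.5.
Diameter = 2r = 2√(84.5) ≈ 18.38.

18.38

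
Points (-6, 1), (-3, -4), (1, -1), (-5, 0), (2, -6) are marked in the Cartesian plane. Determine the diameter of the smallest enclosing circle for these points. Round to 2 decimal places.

By Welzl's lemma the MEC is supported by two points (diametrically opposite) or three points (on a circumcircle).
The farthest pair is (-6, 1)–(2, -6) with squared distance 113. The circle on this segment as diameter has centre (-2, -2.5) and r² = 113/4 = 28.25.
Check (-3, -4): distance² to centre = 3.25 ≤ 28.25, so it lies inside.
All remaining points lie in this disk, and no smaller disk contains both endpoints, so this is the minimum enclosing circle.
Diameter = 2r = 2√(28.25) ≈ 10.63.

10.63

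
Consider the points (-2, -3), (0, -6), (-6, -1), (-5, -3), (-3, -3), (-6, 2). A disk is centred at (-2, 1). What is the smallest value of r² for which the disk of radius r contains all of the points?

The required radius is the distance from (-2, 1) to the farthest point.
Squared distances: 16, 53, 20, 25, 17, 17.
Maximum is 53, attained at (0, -6).

53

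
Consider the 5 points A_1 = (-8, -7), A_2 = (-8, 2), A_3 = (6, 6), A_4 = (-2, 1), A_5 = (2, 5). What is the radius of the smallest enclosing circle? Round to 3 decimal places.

9.552

The minimum enclosing circle of a finite set is fixed by two of the points (as a diameter) or three (as a circumcircle).
The farthest pair is A_1–A_3 with squared distance 365. The circle on this segment as diameter has centre (-1, -0.5) and r² = 365/4 = 91.25.
Check A_2: distance² to centre = 55.25 ≤ 91.25, so it lies inside.
All remaining points lie in this disk, and no smaller disk contains both endpoints, so this is the minimum enclosing circle.
r = √(91.25) ≈ 9.552.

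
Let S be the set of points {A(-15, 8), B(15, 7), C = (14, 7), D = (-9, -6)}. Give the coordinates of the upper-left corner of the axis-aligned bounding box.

(-15, 8)

x-range [-15, 15], y-range [-6, 8].
The upper-left corner is (-15, 8).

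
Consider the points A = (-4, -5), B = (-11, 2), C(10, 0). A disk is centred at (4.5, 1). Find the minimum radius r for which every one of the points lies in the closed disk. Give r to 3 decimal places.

15.532

The required radius is the distance from (4.5, 1) to the farthest point.
Squared distances: 108.25, 241.25, 31.25.
Maximum is 241.25, attained at B.
r = √(241.25) ≈ 15.532.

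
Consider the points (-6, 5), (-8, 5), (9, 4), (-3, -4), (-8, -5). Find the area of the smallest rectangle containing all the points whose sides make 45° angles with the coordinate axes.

234

In coordinates u = x + y, v = x − y the rectangle is axis-aligned; the map (x,y)→(u,v) scales areas by 2.
u-values: -1, -3, 13, -7, -13; range = 13 − (-13) = 26.
v-values: -11, -13, 5, 1, -3; range = 5 − (-13) = 18.
Area = (26 × 18) / 2 = 234.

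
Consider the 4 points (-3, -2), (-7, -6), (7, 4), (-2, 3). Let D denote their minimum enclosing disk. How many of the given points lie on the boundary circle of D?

2

The minimum enclosing circle of a finite set is fixed by two of the points (as a diameter) or three (as a circumcircle).
The farthest pair is (-7, -6)–(7, 4) with squared distance 296. The circle on this segment as diameter has centre (0, -1) and r² = 296/4 = 74.
Check (-3, -2): distance² to centre = 10 ≤ 74, so it lies inside.
All remaining points lie in this disk, and no smaller disk contains both endpoints, so this is the minimum enclosing circle.
The points at distance exactly r from the centre are (-7, -6), (7, 4) — 2 points.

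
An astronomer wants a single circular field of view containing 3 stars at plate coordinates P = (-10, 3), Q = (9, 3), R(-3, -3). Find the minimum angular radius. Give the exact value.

9.5

Side lengths²: PQ² = 361, PR² = 85, QR² = 180.
Since PQ² = 361 ≥ 180 + 85 = 265, the angle opposite PQ is not acute, so the smallest enclosing circle has PQ as diameter.
Centre = midpoint of PQ = (-0.5, 3), r² = 361/4 = 90.25.
r = √(90.25) = 9.5.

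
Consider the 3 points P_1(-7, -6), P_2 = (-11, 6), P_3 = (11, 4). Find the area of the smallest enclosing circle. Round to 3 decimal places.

Side lengths²: P_1P_2² = 160, P_1P_3² = 424, P_2P_3² = 488.
Since P_2P_3² = 488 < 424 + 160 = 584, the triangle is acute, so the smallest enclosing circle is the circumcircle.
Circumcentre = (-0.1875, 2.9375), r² = 126.2890625.
Area = π·r² = π·126.2890625 ≈ 396.749.

396.749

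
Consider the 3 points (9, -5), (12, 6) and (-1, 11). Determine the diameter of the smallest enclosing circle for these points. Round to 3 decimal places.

Call the three points A, B, C in the order given.
Side lengths²: AB² = 130, AC² = 356, BC² = 194.
Since AC² = 356 ≥ 194 + 130 = 324, the angle opposite AC is not acute, so the smallest enclosing circle has AC as diameter.
Centre = midpoint of AC = (4, 3), r² = 356/4 = 89.
Diameter = 2r = 2√89 ≈ 18.868.

18.868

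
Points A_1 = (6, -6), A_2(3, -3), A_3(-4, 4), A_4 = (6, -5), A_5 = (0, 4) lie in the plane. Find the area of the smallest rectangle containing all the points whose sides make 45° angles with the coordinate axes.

In coordinates u = x + y, v = x − y the rectangle is axis-aligned; the map (x,y)→(u,v) scales areas by 2.
u-values: 0, 0, 0, 1, 4; range = 4 − 0 = 4.
v-values: 12, 6, -8, 11, -4; range = 12 − (-8) = 20.
Area = (4 × 20) / 2 = 40.

40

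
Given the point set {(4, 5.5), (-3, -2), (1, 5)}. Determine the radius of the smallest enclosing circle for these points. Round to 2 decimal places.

5.13

Call the three points A, B, C in the order given.
Side lengths²: AB² = 105.25, AC² = 9.25, BC² = 65.
Since AB² = 105.25 ≥ 65 + 9.25 = 74.25, the angle opposite AB is not acute, so the smallest enclosing circle has AB as diameter.
Centre = midpoint of AB = (0.5, 1.75), r² = 105.25/4 = 26.3125.
r = √(26.3125) ≈ 5.13.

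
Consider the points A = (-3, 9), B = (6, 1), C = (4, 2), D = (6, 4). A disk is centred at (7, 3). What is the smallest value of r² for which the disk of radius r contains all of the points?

136

The required radius is the distance from (7, 3) to the farthest point.
Squared distances: 136, 5, 10, 2.
Maximum is 136, attained at A.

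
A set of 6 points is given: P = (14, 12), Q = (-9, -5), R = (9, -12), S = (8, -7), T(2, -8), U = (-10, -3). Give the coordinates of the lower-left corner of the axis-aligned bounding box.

(-10, -12)

x-range [-10, 14], y-range [-12, 12].
The lower-left corner is (-10, -12).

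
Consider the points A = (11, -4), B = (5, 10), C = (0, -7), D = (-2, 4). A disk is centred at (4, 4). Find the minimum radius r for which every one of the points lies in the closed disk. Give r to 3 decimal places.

11.705

The required radius is the distance from (4, 4) to the farthest point.
Squared distances: 113, 37, 137, 36.
Maximum is 137, attained at C.
r = √137 ≈ 11.705.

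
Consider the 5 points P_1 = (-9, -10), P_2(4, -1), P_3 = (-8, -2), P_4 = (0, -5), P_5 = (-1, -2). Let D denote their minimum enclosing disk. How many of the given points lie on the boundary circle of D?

By Welzl's lemma the MEC is supported by two points (diametrically opposite) or three points (on a circumcircle).
The farthest pair is P_1–P_2 with squared distance 250. The circle on this segment as diameter has centre (-2.5, -5.5) and r² = 250/4 = 62.5.
Check P_3: distance² to centre = 42.5 ≤ 62.5, so it lies inside.
All remaining points lie in this disk, and no smaller disk contains both endpoints, so this is the minimum enclosing circle.
The points at distance exactly r from the centre are P_1, P_2 — 2 points.

2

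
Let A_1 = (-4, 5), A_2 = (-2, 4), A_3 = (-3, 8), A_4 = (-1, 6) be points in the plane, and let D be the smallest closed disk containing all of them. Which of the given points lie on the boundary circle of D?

A_2, A_3

By Welzl's lemma the MEC is supported by two points (diametrically opposite) or three points (on a circumcircle).
The farthest pair is A_2–A_3 with squared distance 17. The circle on this segment as diameter has centre (-2.5, 6) and r² = 17/4 = 4.25.
Check A_1: distance² to centre = 3.25 ≤ 4.25, so it lies inside.
All remaining points lie in this disk, and no smaller disk contains both endpoints, so this is the minimum enclosing circle.
The points at distance exactly r from the centre are A_2, A_3 — 2 points.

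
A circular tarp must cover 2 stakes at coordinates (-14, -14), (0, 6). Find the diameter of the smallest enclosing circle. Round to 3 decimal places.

24.413

The smallest circle enclosing two points has them as diameter endpoints.
Centre = midpoint = (-7, -4); r² = |(-14, -14)−(0, 6)|²/4 = 596/4 = 149.
Diameter = 2r = 2√149 ≈ 24.413.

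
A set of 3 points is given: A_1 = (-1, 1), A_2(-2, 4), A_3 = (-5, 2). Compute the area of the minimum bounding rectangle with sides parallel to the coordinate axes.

x ranges over [-5, -1], width 4.
y ranges over [1, 4], height 3.
Area = 4 × 3 = 12.

12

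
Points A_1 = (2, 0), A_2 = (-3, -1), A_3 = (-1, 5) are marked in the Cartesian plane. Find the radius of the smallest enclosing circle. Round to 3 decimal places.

Side lengths²: A_1A_2² = 26, A_1A_3² = 34, A_2A_3² = 40.
Since A_2A_3² = 40 < 34 + 26 = 60, the triangle is acute, so the smallest enclosing circle is the circumcircle.
Circumcentre = (-13/14, 23/14), r² = 1105/98.
r = √(1105/98) ≈ 3.358.

3.358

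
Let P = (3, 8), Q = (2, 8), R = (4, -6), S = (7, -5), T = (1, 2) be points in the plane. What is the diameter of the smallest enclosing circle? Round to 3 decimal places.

The minimum enclosing circle of a finite set is fixed by two of the points (as a diameter) or three (as a circumcircle).
The minimum enclosing circle is determined by three boundary points: Q, R, S.
Their circumcentre is (73/22, 23/22) with r² = 12125/242.
The farthest remaining point P is at distance² 11729/242 ≤ 12125/242.
Diameter = 2r = 2√(12125/242) ≈ 14.157.

14.157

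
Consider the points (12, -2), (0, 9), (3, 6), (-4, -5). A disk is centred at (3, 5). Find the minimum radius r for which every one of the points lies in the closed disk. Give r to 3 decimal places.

The required radius is the distance from (3, 5) to the farthest point.
Squared distances: 130, 25, 1, 149.
Maximum is 149, attained at (-4, -5).
r = √149 ≈ 12.207.

12.207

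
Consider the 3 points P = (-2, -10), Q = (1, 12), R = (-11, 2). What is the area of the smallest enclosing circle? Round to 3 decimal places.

387.201

Side lengths²: PQ² = 493, PR² = 225, QR² = 244.
Since PQ² = 493 ≥ 244 + 225 = 469, the angle opposite PQ is not acute, so the smallest enclosing circle has PQ as diameter.
Centre = midpoint of PQ = (-0.5, 1), r² = 493/4 = 123.25.
Area = π·r² = π·123.25 ≈ 387.201.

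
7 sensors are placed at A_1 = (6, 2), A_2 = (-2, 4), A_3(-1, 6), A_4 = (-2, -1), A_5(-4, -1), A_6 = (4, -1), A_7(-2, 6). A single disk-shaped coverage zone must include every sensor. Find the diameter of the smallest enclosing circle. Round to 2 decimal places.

A smallest enclosing disk is always determined by at most three of the input points on its boundary.
The minimum enclosing circle is determined by three boundary points: A_1, A_5, A_7.
Their circumcentre is (0.71875, 1.4375) with r² = 28.2080078125.
The farthest remaining point A_3 is at distance² 23.7705078125 ≤ 28.2080078125.
Diameter = 2r = 2√(28.2080078125) ≈ 10.62.

10.62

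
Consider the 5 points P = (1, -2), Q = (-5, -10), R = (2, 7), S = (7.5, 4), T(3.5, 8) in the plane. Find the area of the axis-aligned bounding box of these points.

x ranges over [-5, 7.5], width 12.5.
y ranges over [-10, 8], height 18.
Area = 12.5 × 18 = 225.

225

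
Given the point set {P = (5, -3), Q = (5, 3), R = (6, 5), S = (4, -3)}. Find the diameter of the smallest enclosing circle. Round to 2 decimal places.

The farthest pair is R–S with squared distance 68. The circle on this segment as diameter has centre (5, 1) and r² = 68/4 = 17.
Check P: distance² to centre = 16 ≤ 17, so it lies inside.
All remaining points lie in this disk, and no smaller disk contains both endpoints, so this is the minimum enclosing circle.
Diameter = 2r = 2√17 ≈ 8.25.

8.25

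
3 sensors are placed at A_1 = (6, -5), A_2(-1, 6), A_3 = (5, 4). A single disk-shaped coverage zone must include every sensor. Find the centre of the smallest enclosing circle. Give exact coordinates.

Side lengths²: A_1A_2² = 170, A_1A_3² = 82, A_2A_3² = 40.
Since A_1A_2² = 170 ≥ 82 + 40 = 122, the angle opposite A_1A_2 is not acute, so the smallest enclosing circle has A_1A_2 as diameter.
Centre = midpoint of A_1A_2 = (2.5, 0.5), r² = 170/4 = 42.5.
Centre = (2.5, 0.5).

(2.5, 0.5)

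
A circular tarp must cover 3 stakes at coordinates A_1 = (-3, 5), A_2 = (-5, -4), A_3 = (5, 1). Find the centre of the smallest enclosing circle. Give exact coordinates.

Side lengths²: A_1A_2² = 85, A_1A_3² = 80, A_2A_3² = 125.
Since A_2A_3² = 125 < 85 + 80 = 165, the triangle is acute, so the smallest enclosing circle is the circumcircle.
Circumcentre = (-0.625, -0.25), r² = 33.203125.
Centre = (-0.625, -0.25).

(-0.625, -0.25)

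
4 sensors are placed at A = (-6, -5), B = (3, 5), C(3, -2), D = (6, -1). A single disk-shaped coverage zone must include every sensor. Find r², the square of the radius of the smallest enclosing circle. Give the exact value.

By Welzl's lemma the MEC is supported by two points (diametrically opposite) or three points (on a circumcircle).
The minimum enclosing circle is determined by three boundary points: A, B, D.
Their circumcentre is (-11/14, -9/14) with r² = 4525/98.
The farthest remaining point C is at distance² 1585/98 ≤ 4525/98.

4525/98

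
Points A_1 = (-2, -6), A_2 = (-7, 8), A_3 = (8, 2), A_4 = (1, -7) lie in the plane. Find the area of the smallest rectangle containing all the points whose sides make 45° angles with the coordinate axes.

207

In coordinates u = x + y, v = x − y the rectangle is axis-aligned; the map (x,y)→(u,v) scales areas by 2.
u-values: -8, 1, 10, -6; range = 10 − (-8) = 18.
v-values: 4, -15, 6, 8; range = 8 − (-15) = 23.
Area = (18 × 23) / 2 = 207.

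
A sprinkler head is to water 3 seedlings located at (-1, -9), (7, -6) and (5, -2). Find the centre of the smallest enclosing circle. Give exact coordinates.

Call the three points A, B, C in the order given.
Side lengths²: AB² = 73, AC² = 85, BC² = 20.
Since AC² = 85 < 73 + 20 = 93, the triangle is acute, so the smallest enclosing circle is the circumcircle.
Circumcentre = (45/19, -221/38), r² = 31025/1444.
Centre = (45/19, -221/38).

(45/19, -221/38)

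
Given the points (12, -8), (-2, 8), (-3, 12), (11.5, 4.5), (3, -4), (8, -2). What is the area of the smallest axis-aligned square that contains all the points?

The bounding box has width 15 and height 20.
An axis-aligned square enclosing the set must have side ≥ max(width, height).
So the minimum side is max(15, 20) = 20.
Area = 20² = 400.

400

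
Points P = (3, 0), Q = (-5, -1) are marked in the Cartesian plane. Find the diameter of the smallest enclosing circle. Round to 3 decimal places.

The smallest circle enclosing two points has them as diameter endpoints.
Centre = midpoint = (-1, -0.5); r² = |PQ|²/4 = 65/4 = 16.25.
Diameter = 2r = 2√(16.25) ≈ 8.062.

8.062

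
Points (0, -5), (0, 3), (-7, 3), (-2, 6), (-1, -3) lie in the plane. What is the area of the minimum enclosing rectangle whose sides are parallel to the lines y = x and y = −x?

67.5

In coordinates u = x + y, v = x − y the rectangle is axis-aligned; the map (x,y)→(u,v) scales areas by 2.
u-values: -5, 3, -4, 4, -4; range = 4 − (-5) = 9.
v-values: 5, -3, -10, -8, 2; range = 5 − (-10) = 15.
Area = (9 × 15) / 2 = 67.5.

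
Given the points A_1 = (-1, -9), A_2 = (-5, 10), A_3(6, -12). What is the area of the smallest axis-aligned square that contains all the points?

The bounding box has width 11 and height 22.
An axis-aligned square enclosing the set must have side ≥ max(width, height).
So the minimum side is max(11, 22) = 22.
Area = 22² = 484.

484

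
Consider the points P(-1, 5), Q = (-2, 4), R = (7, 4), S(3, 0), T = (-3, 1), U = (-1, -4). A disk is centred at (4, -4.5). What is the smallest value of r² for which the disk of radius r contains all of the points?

The required radius is the distance from (4, -4.5) to the farthest point.
Squared distances: 115.25, 108.25, 81.25, 21.25, 79.25, 25.25.
Maximum is 115.25, attained at P.

115.25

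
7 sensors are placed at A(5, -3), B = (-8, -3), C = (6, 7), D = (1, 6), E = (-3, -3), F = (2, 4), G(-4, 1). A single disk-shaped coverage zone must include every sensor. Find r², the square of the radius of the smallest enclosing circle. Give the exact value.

74

The minimum enclosing circle of a finite set is fixed by two of the points (as a diameter) or three (as a circumcircle).
The farthest pair is B–C with squared distance 296. The circle on this segment as diameter has centre (-1, 2) and r² = 296/4 = 74.
Check A: distance² to centre = 61 ≤ 74, so it lies inside.
All remaining points lie in this disk, and no smaller disk contains both endpoints, so this is the minimum enclosing circle.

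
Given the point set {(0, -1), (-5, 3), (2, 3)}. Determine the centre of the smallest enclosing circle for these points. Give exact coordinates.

(-1.5, 2.25)

Call the three points A, B, C in the order given.
Side lengths²: AB² = 41, AC² = 20, BC² = 49.
Since BC² = 49 < 41 + 20 = 61, the triangle is acute, so the smallest enclosing circle is the circumcircle.
Circumcentre = (-1.5, 2.25), r² = 12.8125.
Centre = (-1.5, 2.25).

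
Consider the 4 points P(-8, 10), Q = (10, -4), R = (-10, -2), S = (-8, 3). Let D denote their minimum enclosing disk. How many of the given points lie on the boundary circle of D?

3

The minimum enclosing circle is determined by three boundary points: P, Q, R.
Their circumcentre is (33/61, 147/61) with r² = 485810/3721.
The farthest remaining point S is at distance² 272737/3721 ≤ 485810/3721.
The points at distance exactly r from the centre are P, Q, R — 3 points.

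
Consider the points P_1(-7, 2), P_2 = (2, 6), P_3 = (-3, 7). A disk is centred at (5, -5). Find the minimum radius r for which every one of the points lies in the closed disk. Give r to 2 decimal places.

14.42

The required radius is the distance from (5, -5) to the farthest point.
Squared distances: 193, 130, 208.
Maximum is 208, attained at P_3.
r = √208 ≈ 14.42.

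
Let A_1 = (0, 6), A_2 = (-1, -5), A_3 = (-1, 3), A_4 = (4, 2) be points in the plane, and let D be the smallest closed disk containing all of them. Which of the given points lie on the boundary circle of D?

A smallest enclosing disk is always determined by at most three of the input points on its boundary.
The farthest pair is A_1–A_2 with squared distance 122. The circle on this segment as diameter has centre (-0.5, 0.5) and r² = 122/4 = 30.5.
Check A_3: distance² to centre = 6.5 ≤ 30.5, so it lies inside.
All remaining points lie in this disk, and no smaller disk contains both endpoints, so this is the minimum enclosing circle.
The points at distance exactly r from the centre are A_1, A_2 — 2 points.

A_1, A_2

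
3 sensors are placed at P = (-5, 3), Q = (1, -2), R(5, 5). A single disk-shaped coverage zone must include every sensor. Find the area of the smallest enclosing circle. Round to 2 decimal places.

84.25

Side lengths²: PQ² = 61, PR² = 104, QR² = 65.
Since PR² = 104 < 65 + 61 = 126, the triangle is acute, so the smallest enclosing circle is the circumcircle.
Circumcentre = (11/62, 193/62), r² = 51545/1922.
Area = π·r² = π·51545/1922 ≈ 84.25.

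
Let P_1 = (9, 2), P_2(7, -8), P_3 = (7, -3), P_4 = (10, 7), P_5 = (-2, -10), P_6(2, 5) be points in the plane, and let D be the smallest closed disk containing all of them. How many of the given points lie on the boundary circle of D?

2

By Welzl's lemma the MEC is supported by two points (diametrically opposite) or three points (on a circumcircle).
The farthest pair is P_4–P_5 with squared distance 433. The circle on this segment as diameter has centre (4, -1.5) and r² = 433/4 = 108.25.
Check P_1: distance² to centre = 37.25 ≤ 108.25, so it lies inside.
All remaining points lie in this disk, and no smaller disk contains both endpoints, so this is the minimum enclosing circle.
The points at distance exactly r from the centre are P_4, P_5 — 2 points.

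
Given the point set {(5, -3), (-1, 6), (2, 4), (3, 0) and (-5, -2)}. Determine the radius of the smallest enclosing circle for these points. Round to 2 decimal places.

The minimum enclosing circle is determined by three boundary points: (5, -3), (-1, 6), (-5, -2).
Their circumcentre is (2/7, 5/14) with r² = 6565/196.
The farthest remaining point (2, 4) is at distance² 3177/196 ≤ 6565/196.
r = √(6565/196) ≈ 5.79.

5.79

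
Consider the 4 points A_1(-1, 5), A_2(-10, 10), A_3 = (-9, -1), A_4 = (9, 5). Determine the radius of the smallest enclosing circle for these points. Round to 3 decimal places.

A smallest enclosing disk is always determined by at most three of the input points on its boundary.
The minimum enclosing circle is determined by three boundary points: A_2, A_3, A_4.
Their circumcentre is (-37/34, 179/34) with r² = 58865/578.
The farthest remaining point A_1 is at distance² 45/578 ≤ 58865/578.
r = √(58865/578) ≈ 10.092.

10.092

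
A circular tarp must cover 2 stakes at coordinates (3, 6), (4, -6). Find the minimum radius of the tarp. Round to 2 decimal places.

The smallest circle enclosing two points has them as diameter endpoints.
Centre = midpoint = (3.5, 0); r² = |(3, 6)−(4, -6)|²/4 = 145/4 = 36.25.
r = √(36.25) ≈ 6.02.

6.02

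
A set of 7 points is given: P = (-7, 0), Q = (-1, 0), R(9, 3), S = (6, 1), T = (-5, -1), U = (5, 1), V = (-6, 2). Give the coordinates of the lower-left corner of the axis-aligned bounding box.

x-range [-7, 9], y-range [-1, 3].
The lower-left corner is (-7, -1).

(-7, -1)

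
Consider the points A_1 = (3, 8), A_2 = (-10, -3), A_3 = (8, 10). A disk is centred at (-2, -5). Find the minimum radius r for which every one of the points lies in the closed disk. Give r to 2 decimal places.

18.03

The required radius is the distance from (-2, -5) to the farthest point.
Squared distances: 194, 68, 325.
Maximum is 325, attained at A_3.
r = √325 ≈ 18.03.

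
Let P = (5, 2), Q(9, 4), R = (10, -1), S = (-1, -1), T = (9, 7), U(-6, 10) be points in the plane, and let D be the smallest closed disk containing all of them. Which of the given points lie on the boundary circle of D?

R, U

The minimum enclosing circle of a finite set is fixed by two of the points (as a diameter) or three (as a circumcircle).
The farthest pair is R–U with squared distance 377. The circle on this segment as diameter has centre (2, 4.5) and r² = 377/4 = 94.25.
Check P: distance² to centre = 15.25 ≤ 94.25, so it lies inside.
All remaining points lie in this disk, and no smaller disk contains both endpoints, so this is the minimum enclosing circle.
The points at distance exactly r from the centre are R, U — 2 points.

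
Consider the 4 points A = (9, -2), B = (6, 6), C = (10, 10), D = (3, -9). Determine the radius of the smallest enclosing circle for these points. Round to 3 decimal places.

The minimum enclosing circle of a finite set is fixed by two of the points (as a diameter) or three (as a circumcircle).
The farthest pair is C–D with squared distance 410. The circle on this segment as diameter has centre (6.5, 0.5) and r² = 410/4 = 102.5.
Check A: distance² to centre = 12.5 ≤ 102.5, so it lies inside.
All remaining points lie in this disk, and no smaller disk contains both endpoints, so this is the minimum enclosing circle.
r = √(102.5) ≈ 10.124.

10.124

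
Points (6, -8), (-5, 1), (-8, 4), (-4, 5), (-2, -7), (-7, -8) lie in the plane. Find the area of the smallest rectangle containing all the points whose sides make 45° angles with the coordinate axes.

In coordinates u = x + y, v = x − y the rectangle is axis-aligned; the map (x,y)→(u,v) scales areas by 2.
u-values: -2, -4, -4, 1, -9, -15; range = 1 − (-15) = 16.
v-values: 14, -6, -12, -9, 5, 1; range = 14 − (-12) = 26.
Area = (16 × 26) / 2 = 208.

208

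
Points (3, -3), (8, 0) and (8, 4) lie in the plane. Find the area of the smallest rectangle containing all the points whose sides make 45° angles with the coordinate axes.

24

In coordinates u = x + y, v = x − y the rectangle is axis-aligned; the map (x,y)→(u,v) scales areas by 2.
u-values: 0, 8, 12; range = 12 − 0 = 12.
v-values: 6, 8, 4; range = 8 − 4 = 4.
Area = (12 × 4) / 2 = 24.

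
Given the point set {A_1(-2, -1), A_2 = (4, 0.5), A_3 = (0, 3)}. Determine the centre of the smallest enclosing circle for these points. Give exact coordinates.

Side lengths²: A_1A_2² = 38.25, A_1A_3² = 20, A_2A_3² = 22.25.
Since A_1A_2² = 38.25 < 22.25 + 20 = 42.25, the triangle is acute, so the smallest enclosing circle is the circumcircle.
Circumcentre = (13/14, 1/28), r² = 7565/784.
Centre = (13/14, 1/28).

(13/14, 1/28)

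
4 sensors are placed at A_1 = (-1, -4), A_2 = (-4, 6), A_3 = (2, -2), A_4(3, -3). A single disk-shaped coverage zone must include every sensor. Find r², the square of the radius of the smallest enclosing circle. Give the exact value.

The minimum enclosing circle of a finite set is fixed by two of the points (as a diameter) or three (as a circumcircle).
The farthest pair is A_2–A_4 with squared distance 130. The circle on this segment as diameter has centre (-0.5, 1.5) and r² = 130/4 = 32.5.
Check A_1: distance² to centre = 30.5 ≤ 32.5, so it lies inside.
All remaining points lie in this disk, and no smaller disk contains both endpoints, so this is the minimum enclosing circle.

32.5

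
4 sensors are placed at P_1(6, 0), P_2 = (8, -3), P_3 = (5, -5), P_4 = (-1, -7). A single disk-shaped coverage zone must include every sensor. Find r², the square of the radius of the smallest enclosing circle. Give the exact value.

The minimum enclosing circle of a finite set is fixed by two of the points (as a diameter) or three (as a circumcircle).
The minimum enclosing circle is determined by three boundary points: P_1, P_2, P_4.
Their circumcentre is (3.1, -4.1) with r² = 25.22.
The farthest remaining point P_3 is at distance² 4.42 ≤ 25.22.

25.22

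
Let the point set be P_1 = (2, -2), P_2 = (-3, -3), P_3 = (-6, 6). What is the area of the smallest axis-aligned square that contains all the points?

81

The bounding box has width 8 and height 9.
An axis-aligned square enclosing the set must have side ≥ max(width, height).
So the minimum side is max(8, 9) = 9.
Area = 9² = 81.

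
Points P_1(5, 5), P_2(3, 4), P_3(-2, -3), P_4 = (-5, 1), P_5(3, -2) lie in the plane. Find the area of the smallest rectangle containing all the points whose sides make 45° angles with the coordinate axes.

In coordinates u = x + y, v = x − y the rectangle is axis-aligned; the map (x,y)→(u,v) scales areas by 2.
u-values: 10, 7, -5, -4, 1; range = 10 − (-5) = 15.
v-values: 0, -1, 1, -6, 5; range = 5 − (-6) = 11.
Area = (15 × 11) / 2 = 82.5.

82.5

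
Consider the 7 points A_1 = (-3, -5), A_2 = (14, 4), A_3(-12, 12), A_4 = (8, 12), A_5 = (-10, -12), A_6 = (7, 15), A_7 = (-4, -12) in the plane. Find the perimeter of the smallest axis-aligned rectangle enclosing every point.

106

Width = max x − min x = 14 − (-12) = 26.
Height = max y − min y = 15 − (-12) = 27.
Perimeter = 2(26 + 27) = 106.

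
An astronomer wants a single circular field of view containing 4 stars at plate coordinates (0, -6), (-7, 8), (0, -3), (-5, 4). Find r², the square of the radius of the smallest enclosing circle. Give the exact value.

61.25

The farthest pair is (0, -6)–(-7, 8) with squared distance 245. The circle on this segment as diameter has centre (-3.5, 1) and r² = 245/4 = 61.25.
Check (0, -3): distance² to centre = 28.25 ≤ 61.25, so it lies inside.
All remaining points lie in this disk, and no smaller disk contains both endpoints, so this is the minimum enclosing circle.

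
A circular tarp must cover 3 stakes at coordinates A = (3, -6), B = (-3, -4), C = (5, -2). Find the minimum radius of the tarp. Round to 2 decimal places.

Side lengths²: AB² = 40, AC² = 20, BC² = 68.
Since BC² = 68 ≥ 40 + 20 = 60, the angle opposite BC is not acute, so the smallest enclosing circle has BC as diameter.
Centre = midpoint of BC = (1, -3), r² = 68/4 = 17.
r = √17 ≈ 4.12.

4.12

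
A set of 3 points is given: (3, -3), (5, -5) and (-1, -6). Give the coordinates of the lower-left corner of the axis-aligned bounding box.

x-range [-1, 5], y-range [-6, -3].
The lower-left corner is (-1, -6).

(-1, -6)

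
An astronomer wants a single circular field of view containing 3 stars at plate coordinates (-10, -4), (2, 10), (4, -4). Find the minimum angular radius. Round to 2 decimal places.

9.31

Call the three points A, B, C in the order given.
Side lengths²: AB² = 340, AC² = 196, BC² = 200.
Since AB² = 340 < 200 + 196 = 396, the triangle is acute, so the smallest enclosing circle is the circumcircle.
Circumcentre = (-3, 15/7), r² = 4250/49.
r = √(4250/49) ≈ 9.31.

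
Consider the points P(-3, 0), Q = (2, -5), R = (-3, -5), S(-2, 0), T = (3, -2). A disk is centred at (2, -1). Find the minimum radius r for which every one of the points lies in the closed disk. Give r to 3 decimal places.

The required radius is the distance from (2, -1) to the farthest point.
Squared distances: 26, 16, 41, 17, 2.
Maximum is 41, attained at R.
r = √41 ≈ 6.403.

6.403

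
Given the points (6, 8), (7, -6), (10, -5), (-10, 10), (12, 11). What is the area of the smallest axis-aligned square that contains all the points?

The bounding box has width 22 and height 17.
An axis-aligned square enclosing the set must have side ≥ max(width, height).
So the minimum side is max(22, 17) = 22.
Area = 22² = 484.

484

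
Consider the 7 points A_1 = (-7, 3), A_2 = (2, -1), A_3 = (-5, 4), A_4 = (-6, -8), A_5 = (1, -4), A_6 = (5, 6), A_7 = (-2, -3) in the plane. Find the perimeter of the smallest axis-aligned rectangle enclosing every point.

Width = max x − min x = 5 − (-7) = 12.
Height = max y − min y = 6 − (-8) = 14.
Perimeter = 2(12 + 14) = 52.

52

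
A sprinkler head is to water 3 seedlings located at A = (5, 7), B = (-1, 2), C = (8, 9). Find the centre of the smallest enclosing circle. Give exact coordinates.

Side lengths²: AB² = 61, AC² = 13, BC² = 130.
Since BC² = 130 ≥ 61 + 13 = 74, the angle opposite BC is not acute, so the smallest enclosing circle has BC as diameter.
Centre = midpoint of BC = (3.5, 5.5), r² = 130/4 = 32.5.
Centre = (3.5, 5.5).

(3.5, 5.5)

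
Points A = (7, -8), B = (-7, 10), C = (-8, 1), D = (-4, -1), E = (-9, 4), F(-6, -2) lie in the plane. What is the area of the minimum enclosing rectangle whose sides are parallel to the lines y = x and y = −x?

176

In coordinates u = x + y, v = x − y the rectangle is axis-aligned; the map (x,y)→(u,v) scales areas by 2.
u-values: -1, 3, -7, -5, -5, -8; range = 3 − (-8) = 11.
v-values: 15, -17, -9, -3, -13, -4; range = 15 − (-17) = 32.
Area = (11 × 32) / 2 = 176.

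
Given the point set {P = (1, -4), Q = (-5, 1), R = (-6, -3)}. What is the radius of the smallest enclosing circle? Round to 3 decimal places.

Side lengths²: PQ² = 61, PR² = 50, QR² = 17.
Since PQ² = 61 < 50 + 17 = 67, the triangle is acute, so the smallest enclosing circle is the circumcircle.
Circumcentre = (-131/58, -105/58), r² = 25925/1682.
r = √(25925/1682) ≈ 3.926.

3.926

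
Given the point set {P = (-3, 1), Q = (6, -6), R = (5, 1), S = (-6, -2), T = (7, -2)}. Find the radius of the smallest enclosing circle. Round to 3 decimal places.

By Welzl's lemma the MEC is supported by two points (diametrically opposite) or three points (on a circumcircle).
The minimum enclosing circle is determined by three boundary points: Q, S, T.
Their circumcentre is (0.5, -2.5) with r² = 42.5.
The farthest remaining point R is at distance² 32.5 ≤ 42.5.
r = √(42.5) ≈ 6.519.

6.519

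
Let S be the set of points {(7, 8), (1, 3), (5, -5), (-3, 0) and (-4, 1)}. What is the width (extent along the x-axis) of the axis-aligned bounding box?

11

max x = 7, min x = -4, so width = 11.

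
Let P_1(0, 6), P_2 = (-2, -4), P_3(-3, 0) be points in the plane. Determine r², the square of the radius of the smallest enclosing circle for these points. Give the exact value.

26

Side lengths²: P_1P_2² = 104, P_1P_3² = 45, P_2P_3² = 17.
Since P_1P_2² = 104 ≥ 45 + 17 = 62, the angle opposite P_1P_2 is not acute, so the smallest enclosing circle has P_1P_2 as diameter.
Centre = midpoint of P_1P_2 = (-1, 1), r² = 104/4 = 26.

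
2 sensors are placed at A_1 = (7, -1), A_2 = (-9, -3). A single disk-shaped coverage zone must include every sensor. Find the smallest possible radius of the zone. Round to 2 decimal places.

The smallest circle enclosing two points has them as diameter endpoints.
Centre = midpoint = (-1, -2); r² = |A_1A_2|²/4 = 260/4 = 65.
r = √65 ≈ 8.06.

8.06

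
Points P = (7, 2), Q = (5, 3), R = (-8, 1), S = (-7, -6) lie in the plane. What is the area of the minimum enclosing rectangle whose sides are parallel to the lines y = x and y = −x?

In coordinates u = x + y, v = x − y the rectangle is axis-aligned; the map (x,y)→(u,v) scales areas by 2.
u-values: 9, 8, -7, -13; range = 9 − (-13) = 22.
v-values: 5, 2, -9, -1; range = 5 − (-9) = 14.
Area = (22 × 14) / 2 = 154.

154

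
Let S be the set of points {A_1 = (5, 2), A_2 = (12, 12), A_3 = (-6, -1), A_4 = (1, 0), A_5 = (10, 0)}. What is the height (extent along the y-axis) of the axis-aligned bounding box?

max y = 12, min y = -1, so height = 13.

13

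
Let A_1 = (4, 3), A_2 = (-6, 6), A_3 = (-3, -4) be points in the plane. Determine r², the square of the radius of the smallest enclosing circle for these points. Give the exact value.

11881/338

Side lengths²: A_1A_2² = 109, A_1A_3² = 98, A_2A_3² = 109.
Since A_2A_3² = 109 < 109 + 98 = 207, the triangle is acute, so the smallest enclosing circle is the circumcircle.
Circumcentre = (-47/26, 47/26), r² = 11881/338.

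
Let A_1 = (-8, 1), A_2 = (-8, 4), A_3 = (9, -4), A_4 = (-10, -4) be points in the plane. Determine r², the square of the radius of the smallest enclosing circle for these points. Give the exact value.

93.765625

The minimum enclosing circle is determined by three boundary points: A_2, A_3, A_4.
Their circumcentre is (-0.5, -2.125) with r² = 93.765625.
The farthest remaining point A_1 is at distance² 66.015625 ≤ 93.765625.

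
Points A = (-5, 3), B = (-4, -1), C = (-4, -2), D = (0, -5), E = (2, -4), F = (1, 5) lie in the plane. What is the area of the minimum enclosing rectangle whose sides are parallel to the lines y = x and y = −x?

In coordinates u = x + y, v = x − y the rectangle is axis-aligned; the map (x,y)→(u,v) scales areas by 2.
u-values: -2, -5, -6, -5, -2, 6; range = 6 − (-6) = 12.
v-values: -8, -3, -2, 5, 6, -4; range = 6 − (-8) = 14.
Area = (12 × 14) / 2 = 84.

84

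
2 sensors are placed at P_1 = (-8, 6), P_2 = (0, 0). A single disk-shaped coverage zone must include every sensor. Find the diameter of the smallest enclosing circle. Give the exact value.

The smallest circle enclosing two points has them as diameter endpoints.
Centre = midpoint = (-4, 3); r² = |P_1P_2|²/4 = 100/4 = 25.
Diameter = 2r = 2√25 = 10.

10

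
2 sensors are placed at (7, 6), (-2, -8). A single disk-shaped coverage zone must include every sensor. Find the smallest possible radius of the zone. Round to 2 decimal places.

The smallest circle enclosing two points has them as diameter endpoints.
Centre = midpoint = (2.5, -1); r² = |(7, 6)−(-2, -8)|²/4 = 277/4 = 69.25.
r = √(69.25) ≈ 8.32.

8.32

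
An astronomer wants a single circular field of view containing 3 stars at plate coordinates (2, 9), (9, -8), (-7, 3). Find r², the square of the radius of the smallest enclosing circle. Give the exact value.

Call the three points A, B, C in the order given.
Side lengths²: AB² = 338, AC² = 117, BC² = 377.
Since BC² = 377 < 338 + 117 = 455, the triangle is acute, so the smallest enclosing circle is the circumcircle.
Circumcentre = (2.1, -0.9), r² = 98.02.

98.02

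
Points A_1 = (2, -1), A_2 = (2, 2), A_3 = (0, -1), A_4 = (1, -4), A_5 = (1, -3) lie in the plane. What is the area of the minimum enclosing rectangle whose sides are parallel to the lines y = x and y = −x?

In coordinates u = x + y, v = x − y the rectangle is axis-aligned; the map (x,y)→(u,v) scales areas by 2.
u-values: 1, 4, -1, -3, -2; range = 4 − (-3) = 7.
v-values: 3, 0, 1, 5, 4; range = 5 − 0 = 5.
Area = (7 × 5) / 2 = 17.5.

17.5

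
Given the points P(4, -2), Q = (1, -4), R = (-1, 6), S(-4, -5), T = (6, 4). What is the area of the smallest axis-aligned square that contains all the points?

121

The bounding box has width 10 and height 11.
An axis-aligned square enclosing the set must have side ≥ max(width, height).
So the minimum side is max(10, 11) = 11.
Area = 11² = 121.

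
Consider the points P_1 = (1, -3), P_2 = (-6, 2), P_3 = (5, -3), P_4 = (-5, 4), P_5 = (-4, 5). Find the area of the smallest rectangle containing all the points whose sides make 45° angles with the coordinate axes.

In coordinates u = x + y, v = x − y the rectangle is axis-aligned; the map (x,y)→(u,v) scales areas by 2.
u-values: -2, -4, 2, -1, 1; range = 2 − (-4) = 6.
v-values: 4, -8, 8, -9, -9; range = 8 − (-9) = 17.
Area = (6 × 17) / 2 = 51.

51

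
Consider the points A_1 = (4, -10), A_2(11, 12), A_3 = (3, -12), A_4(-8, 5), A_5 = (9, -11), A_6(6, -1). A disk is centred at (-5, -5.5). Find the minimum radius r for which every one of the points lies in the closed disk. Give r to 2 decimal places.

The required radius is the distance from (-5, -5.5) to the farthest point.
Squared distances: 101.25, 562.25, 106.25, 119.25, 226.25, 141.25.
Maximum is 562.25, attained at A_2.
r = √(562.25) ≈ 23.71.

23.71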